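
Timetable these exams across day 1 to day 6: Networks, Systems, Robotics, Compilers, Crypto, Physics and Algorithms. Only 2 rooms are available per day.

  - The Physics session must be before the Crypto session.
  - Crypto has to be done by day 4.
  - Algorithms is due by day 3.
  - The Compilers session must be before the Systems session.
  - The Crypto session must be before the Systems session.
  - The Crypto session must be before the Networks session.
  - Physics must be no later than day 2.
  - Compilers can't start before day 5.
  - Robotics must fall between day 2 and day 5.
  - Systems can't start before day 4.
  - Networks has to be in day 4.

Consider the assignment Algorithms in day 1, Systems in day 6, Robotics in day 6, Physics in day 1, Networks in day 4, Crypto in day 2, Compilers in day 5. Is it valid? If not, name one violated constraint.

No — it violates: Robotics must fall between day 2 and day 5

The Compilers session must be before the Systems session — holds.
Crypto has to be done by day 4 — holds.
Robotics must fall between day 2 and day 5 — violated.
The Physics session must be before the Crypto session — holds.
Only 2 rooms are available per day — holds.
The Crypto session must be before the Networks session — holds.
Networks has to be in day 4 — holds.
Systems can't start before day 4 — holds.
Compilers can't start before day 5 — holds.
The Crypto session must be before the Systems session — holds.
Algorithms is due by day 3 — holds.
Physics must be no later than day 2 — holds.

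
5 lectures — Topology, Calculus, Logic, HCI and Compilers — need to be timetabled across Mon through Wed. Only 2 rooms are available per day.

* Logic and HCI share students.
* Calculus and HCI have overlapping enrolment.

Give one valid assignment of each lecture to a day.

Compilers in Tue; Topology in Mon; Calculus in Mon; Logic in Tue; HCI in Wed

Checking: Logic(Tue) != HCI(Wed); Calculus(Mon) != HCI(Wed); max 2 per day (cap 2).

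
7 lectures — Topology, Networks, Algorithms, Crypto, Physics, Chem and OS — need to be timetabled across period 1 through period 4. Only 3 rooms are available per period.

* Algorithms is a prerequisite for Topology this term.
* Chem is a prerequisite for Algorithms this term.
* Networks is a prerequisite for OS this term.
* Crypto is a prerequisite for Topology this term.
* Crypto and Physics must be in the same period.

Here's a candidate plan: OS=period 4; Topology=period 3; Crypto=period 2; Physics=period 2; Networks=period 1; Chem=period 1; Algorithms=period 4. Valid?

Invalid. Algorithms is a prerequisite for Topology this term.

Only 3 rooms are available per period — holds.
Chem is a prerequisite for Algorithms this term — holds.
Networks is a prerequisite for OS this term — holds.
Algorithms is a prerequisite for Topology this term — violated.
Crypto is a prerequisite for Topology this term — holds.
Crypto and Physics must be in the same period — holds.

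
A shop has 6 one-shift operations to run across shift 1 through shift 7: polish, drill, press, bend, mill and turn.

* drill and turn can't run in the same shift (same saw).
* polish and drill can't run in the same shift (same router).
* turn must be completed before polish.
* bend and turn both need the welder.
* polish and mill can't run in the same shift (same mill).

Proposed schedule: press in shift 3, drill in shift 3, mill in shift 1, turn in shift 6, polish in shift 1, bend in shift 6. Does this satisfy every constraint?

No. turn must be completed before polish is not satisfied.

drill and turn can't run in the same shift (same saw) — holds.
polish and mill can't run in the same shift (same mill) — violated.
turn must be completed before polish — violated.
bend and turn both need the welder — violated.
polish and drill can't run in the same shift (same router) — holds.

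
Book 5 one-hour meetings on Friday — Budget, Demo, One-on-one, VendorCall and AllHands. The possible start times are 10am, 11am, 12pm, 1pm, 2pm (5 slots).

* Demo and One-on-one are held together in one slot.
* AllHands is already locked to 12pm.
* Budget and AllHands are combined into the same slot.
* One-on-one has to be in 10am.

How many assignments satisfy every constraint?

Splitting on VendorCall: it can be 10am (1), 11am (1), 12pm (1), 1pm (1), 2pm (1). Listing each branch's schedules as (Budget, Demo, One-on-one, AllHands):
VendorCall=10am: (12pm,10am,10am,12pm) — 1.
VendorCall=11am: (12pm,10am,10am,12pm) — 1.
VendorCall=12pm: (12pm,10am,10am,12pm) — 1.
VendorCall=1pm: (12pm,10am,10am,12pm) — 1.
VendorCall=2pm: (12pm,10am,10am,12pm) — 1.
Summing: 1 + 1 + 1 + 1 + 1 = 5.

5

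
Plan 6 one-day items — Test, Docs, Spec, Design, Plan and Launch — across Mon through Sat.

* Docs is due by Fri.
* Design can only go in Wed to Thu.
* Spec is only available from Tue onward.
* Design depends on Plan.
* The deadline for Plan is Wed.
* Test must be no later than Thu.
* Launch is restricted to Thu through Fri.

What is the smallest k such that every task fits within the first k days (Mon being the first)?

4 days

The precedence chain requires at least 2 distinct days.
Launch can't be placed before Thu — that is day 4 counting from Mon — so the schedule must run through at least 4 days.
4 works (last occupied day: Thu): for example Test -> Mon, Plan -> Mon, Docs -> Mon, Spec -> Tue, Launch -> Thu, Design -> Wed.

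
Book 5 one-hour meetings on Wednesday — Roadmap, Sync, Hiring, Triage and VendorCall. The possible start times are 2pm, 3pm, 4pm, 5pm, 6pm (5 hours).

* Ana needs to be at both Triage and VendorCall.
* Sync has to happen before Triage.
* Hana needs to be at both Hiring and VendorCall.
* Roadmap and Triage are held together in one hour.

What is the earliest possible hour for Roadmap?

Roadmap must be in the same hour as Triage, which can't be before 3pm, so Roadmap is at least 3pm.
Roadmap at 3pm is achievable: VendorCall in 4pm; Triage in 3pm; Hiring in 2pm; Roadmap in 3pm; Sync in 2pm.

3pm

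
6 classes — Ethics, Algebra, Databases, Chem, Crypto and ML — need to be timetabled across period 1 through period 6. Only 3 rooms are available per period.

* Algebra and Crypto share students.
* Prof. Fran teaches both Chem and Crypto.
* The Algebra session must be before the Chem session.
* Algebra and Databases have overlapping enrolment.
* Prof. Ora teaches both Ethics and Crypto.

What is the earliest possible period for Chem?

period 2

Precedence pushes Chem to at least period 2.
Chem at period 2 is achievable: ML -> period 1, Ethics -> period 1, Crypto -> period 3, Chem -> period 2, Algebra -> period 1, Databases -> period 2.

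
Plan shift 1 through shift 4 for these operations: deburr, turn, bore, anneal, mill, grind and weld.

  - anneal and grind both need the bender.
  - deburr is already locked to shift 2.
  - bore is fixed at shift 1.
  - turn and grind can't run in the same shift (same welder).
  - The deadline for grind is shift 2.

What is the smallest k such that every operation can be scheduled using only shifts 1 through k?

deburr can't be placed before shift 2, so the schedule must run through at least shift 2.
2 works (last occupied shift: shift 2): for example mill=shift 1, grind=shift 2, turn=shift 1, weld=shift 1, anneal=shift 1, bore=shift 1, deburr=shift 2.

2 shifts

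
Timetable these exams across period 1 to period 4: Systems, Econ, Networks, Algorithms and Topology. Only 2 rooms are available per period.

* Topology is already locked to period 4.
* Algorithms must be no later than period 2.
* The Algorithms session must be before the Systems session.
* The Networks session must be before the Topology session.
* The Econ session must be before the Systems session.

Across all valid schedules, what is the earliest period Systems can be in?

Precedence pushes Systems to at least period 2.
Systems at period 2 is achievable: Networks in period 2; Econ in period 1; Systems in period 2; Algorithms in period 1; Topology in period 4.

period 2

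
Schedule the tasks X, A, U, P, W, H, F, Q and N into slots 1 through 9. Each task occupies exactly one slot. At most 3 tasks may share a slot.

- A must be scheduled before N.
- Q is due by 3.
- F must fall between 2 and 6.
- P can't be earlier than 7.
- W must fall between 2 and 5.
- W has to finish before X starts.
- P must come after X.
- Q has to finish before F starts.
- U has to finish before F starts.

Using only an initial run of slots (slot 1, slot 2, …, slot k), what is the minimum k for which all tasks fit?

7

The precedence chain requires at least 3 distinct slots.
With at most 3 per slot and 9 tasks, at least 3 slots are needed.
P can't be placed before 7, so the schedule must run through at least slot 7.
7 works (last occupied slot: 7): for example U in 1; W in 2; X in 3; F in 2; N in 2; A in 1; H in 3; P in 7; Q in 1.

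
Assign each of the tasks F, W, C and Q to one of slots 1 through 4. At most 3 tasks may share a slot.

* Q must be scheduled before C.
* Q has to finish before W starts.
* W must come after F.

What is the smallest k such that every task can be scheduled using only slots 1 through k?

The precedence chain requires at least 2 distinct slots.
With at most 3 per slot and 4 tasks, at least 2 slots are needed.
2 works (last occupied slot: 2): for example F -> 1, Q -> 1, C -> 2, W -> 2.

2 slots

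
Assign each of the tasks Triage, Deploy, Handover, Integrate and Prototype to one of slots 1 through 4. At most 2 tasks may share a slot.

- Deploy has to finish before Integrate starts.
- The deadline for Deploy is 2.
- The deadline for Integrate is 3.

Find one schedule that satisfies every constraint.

Handover -> 2, Integrate -> 2, Deploy -> 1, Triage -> 1, Prototype -> 3

Checking: Deploy(1) before Integrate(2); Integrate=2 in [1,3]; Deploy=1 in [1,2]; max 2 per slot (cap 2).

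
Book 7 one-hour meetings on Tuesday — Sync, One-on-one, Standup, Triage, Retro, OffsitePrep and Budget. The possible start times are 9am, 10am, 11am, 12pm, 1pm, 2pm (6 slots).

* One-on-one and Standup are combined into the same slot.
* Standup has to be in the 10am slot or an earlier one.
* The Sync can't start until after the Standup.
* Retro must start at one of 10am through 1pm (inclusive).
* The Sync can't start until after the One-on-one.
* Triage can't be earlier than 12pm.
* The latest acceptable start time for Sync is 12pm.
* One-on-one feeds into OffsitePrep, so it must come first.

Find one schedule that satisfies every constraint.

Standup=9am; Retro=10am; Budget=9am; Triage=12pm; One-on-one=9am; Sync=10am; OffsitePrep=10am

Checking: Standup(9am) before Sync(10am); One-on-one(9am) before OffsitePrep(10am); One-on-one(9am) before Sync(10am); One-on-one = Standup = 9am; Triage=12pm in [12pm,2pm]; Sync=10am in [9am,12pm]; Retro=10am in [10am,1pm]; Standup=9am in [9am,10am].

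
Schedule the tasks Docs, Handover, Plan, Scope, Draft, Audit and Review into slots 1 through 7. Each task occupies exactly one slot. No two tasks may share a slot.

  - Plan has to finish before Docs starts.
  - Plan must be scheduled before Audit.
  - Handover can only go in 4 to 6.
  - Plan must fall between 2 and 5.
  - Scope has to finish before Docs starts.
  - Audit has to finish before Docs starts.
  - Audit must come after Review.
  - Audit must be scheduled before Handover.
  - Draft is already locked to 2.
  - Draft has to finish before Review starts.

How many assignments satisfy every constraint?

2

Enumerating: Plan in 3; Draft in 2; Scope in 1; Audit in 5; Review in 4; Handover in 6; Docs in 7 | Review=3, Audit=5, Docs=7, Plan=4, Handover=6, Scope=1, Draft=2.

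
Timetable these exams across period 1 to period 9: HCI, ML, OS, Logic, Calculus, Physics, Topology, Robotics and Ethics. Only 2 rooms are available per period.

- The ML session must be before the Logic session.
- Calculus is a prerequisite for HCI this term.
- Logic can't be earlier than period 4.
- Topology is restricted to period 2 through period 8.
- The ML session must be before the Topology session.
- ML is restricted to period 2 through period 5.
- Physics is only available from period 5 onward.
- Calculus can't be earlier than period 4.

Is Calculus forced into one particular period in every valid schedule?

Calculus can be period 4 (e.g. Calculus in period 4; Logic in period 4; Topology in period 3; Robotics in period 1; ML in period 2; OS in period 1; Physics in period 5; HCI in period 5; Ethics in period 2) or period 5 (e.g. Calculus=period 5, Physics=period 5, OS=period 1, Ethics=period 2, Robotics=period 1, Logic=period 4, HCI=period 6, ML=period 2, Topology=period 3).

No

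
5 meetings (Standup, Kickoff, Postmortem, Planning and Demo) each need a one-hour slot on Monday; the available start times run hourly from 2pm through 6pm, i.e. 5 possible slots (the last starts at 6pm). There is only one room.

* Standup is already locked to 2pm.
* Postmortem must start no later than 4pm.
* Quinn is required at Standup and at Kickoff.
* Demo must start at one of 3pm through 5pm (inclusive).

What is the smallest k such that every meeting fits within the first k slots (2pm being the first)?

With at most 1 per slot and 5 meetings, at least 5 slots are needed.
Demo can't be placed before 3pm — that is slot 2 counting from 2pm — so the schedule must run through at least 2 slots.
5 works (last occupied slot: 6pm): for example Postmortem in 3pm, Planning in 6pm, Demo in 4pm, Standup in 2pm, Kickoff in 5pm.

5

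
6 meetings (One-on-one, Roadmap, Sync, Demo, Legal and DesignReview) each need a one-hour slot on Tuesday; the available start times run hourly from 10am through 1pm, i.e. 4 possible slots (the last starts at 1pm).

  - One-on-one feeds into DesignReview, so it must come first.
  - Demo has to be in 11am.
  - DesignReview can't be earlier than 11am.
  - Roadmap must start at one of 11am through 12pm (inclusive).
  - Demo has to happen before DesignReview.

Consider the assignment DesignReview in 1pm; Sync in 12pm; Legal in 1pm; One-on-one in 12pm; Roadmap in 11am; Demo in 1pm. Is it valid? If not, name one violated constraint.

No — it violates: Demo has to be in 11am

Demo has to be in 11am — violated.
Demo has to happen before DesignReview — violated.
DesignReview can't be earlier than 11am — holds.
One-on-one feeds into DesignReview, so it must come first — holds.
Roadmap must start at one of 11am through 12pm (inclusive) — holds.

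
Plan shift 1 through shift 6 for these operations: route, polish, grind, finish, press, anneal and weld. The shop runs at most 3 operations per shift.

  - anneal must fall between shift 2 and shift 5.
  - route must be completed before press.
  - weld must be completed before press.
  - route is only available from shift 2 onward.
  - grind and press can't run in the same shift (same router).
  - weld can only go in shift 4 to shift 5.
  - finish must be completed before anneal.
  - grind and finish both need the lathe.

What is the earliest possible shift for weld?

Weld is available from shift 4; weld's own window allows nothing later than shift 5.
weld at shift 4 is achievable: grind in shift 2, finish in shift 1, polish in shift 1, route in shift 2, weld in shift 4, anneal in shift 2, press in shift 5.

shift 4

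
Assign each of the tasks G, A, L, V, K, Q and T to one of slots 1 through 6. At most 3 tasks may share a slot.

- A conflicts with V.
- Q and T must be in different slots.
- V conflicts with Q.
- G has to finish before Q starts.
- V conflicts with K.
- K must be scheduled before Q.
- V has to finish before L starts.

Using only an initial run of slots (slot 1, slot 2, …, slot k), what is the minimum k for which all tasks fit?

The precedence chain requires at least 2 distinct slots.
With at most 3 per slot and 7 tasks, at least 3 slots are needed.
3 works (last occupied slot: 3): for example V -> 1; Q -> 3; T -> 1; K -> 2; G -> 1; L -> 2; A -> 2.

3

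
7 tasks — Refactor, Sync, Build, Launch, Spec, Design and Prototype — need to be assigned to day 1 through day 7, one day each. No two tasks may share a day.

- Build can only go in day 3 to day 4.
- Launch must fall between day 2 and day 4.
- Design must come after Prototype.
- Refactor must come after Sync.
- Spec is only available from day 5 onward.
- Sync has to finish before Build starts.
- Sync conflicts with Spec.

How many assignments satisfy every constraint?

Splitting on Sync: it can be day 1 (36), day 2 (12), day 3 (6). Listing each branch's schedules as (Refactor, Build, Launch, Spec, Design, Prototype) by day number:
Sync=day 1: (2,3,4,5,7,6) (2,3,4,6,7,5) (2,3,4,7,6,5) (2,4,3,5,7,6) (2,4,3,6,7,5) (2,4,3,7,6,5) (3,4,2,5,7,6) (3,4,2,6,7,5) (3,4,2,7,6,5) (4,3,2,5,7,6) (4,3,2,6,7,5) (4,3,2,7,6,5) (5,3,2,6,7,4) (5,3,2,7,6,4) (5,3,4,6,7,2) (5,3,4,7,6,2) (5,4,2,6,7,3) (5,4,2,7,6,3) (5,4,3,6,7,2) (5,4,3,7,6,2) (6,3,2,5,7,4) (6,3,2,7,5,4) (6,3,4,5,7,2) (6,3,4,7,5,2) (6,4,2,5,7,3) (6,4,2,7,5,3) (6,4,3,5,7,2) (6,4,3,7,5,2) (7,3,2,5,6,4) (7,3,2,6,5,4) (7,3,4,5,6,2) (7,3,4,6,5,2) (7,4,2,5,6,3) (7,4,2,6,5,3) (7,4,3,5,6,2) (7,4,3,6,5,2) — 36.
Sync=day 2: (5,3,4,6,7,1) (5,3,4,7,6,1) (5,4,3,6,7,1) (5,4,3,7,6,1) (6,3,4,5,7,1) (6,3,4,7,5,1) (6,4,3,5,7,1) (6,4,3,7,5,1) (7,3,4,5,6,1) (7,3,4,6,5,1) (7,4,3,5,6,1) (7,4,3,6,5,1) — 12.
Sync=day 3: (5,4,2,6,7,1) (5,4,2,7,6,1) (6,4,2,5,7,1) (6,4,2,7,5,1) (7,4,2,5,6,1) (7,4,2,6,5,1) — 6.
Summing: 36 + 12 + 6 = 54.

54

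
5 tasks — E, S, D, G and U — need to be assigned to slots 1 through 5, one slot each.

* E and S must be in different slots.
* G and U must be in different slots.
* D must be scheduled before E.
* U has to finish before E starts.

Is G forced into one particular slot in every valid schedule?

No

G can be 1 (e.g. E in 3, G in 1, S in 1, D in 1, U in 2) or 2 (e.g. S=1, U=1, D=1, E=2, G=2).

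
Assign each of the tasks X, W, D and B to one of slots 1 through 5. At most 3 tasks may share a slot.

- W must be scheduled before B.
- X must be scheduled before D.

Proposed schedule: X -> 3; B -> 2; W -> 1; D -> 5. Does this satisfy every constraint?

X must be scheduled before D — holds.
At most 3 tasks may share a slot — holds.
W must be scheduled before B — holds.

Valid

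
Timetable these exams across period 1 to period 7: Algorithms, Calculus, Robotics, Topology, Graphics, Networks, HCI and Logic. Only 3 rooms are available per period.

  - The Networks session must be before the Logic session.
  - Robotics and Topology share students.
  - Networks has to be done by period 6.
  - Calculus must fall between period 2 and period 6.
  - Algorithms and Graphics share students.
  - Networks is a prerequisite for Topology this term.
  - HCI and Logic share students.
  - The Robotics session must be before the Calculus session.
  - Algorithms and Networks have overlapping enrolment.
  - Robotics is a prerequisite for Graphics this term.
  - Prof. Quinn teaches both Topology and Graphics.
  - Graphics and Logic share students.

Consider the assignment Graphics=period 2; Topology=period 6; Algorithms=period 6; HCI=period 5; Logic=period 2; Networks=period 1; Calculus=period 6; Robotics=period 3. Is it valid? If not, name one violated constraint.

No — it violates: Robotics is a prerequisite for Graphics this term

Robotics is a prerequisite for Graphics this term — violated.
Networks is a prerequisite for Topology this term — holds.
Graphics and Logic share students — violated.
The Robotics session must be before the Calculus session — holds.
Networks has to be done by period 6 — holds.
Prof. Quinn teaches both Topology and Graphics — holds.
Robotics and Topology share students — holds.
Algorithms and Graphics share students — holds.
Calculus must fall between period 2 and period 6 — holds.
Algorithms and Networks have overlapping enrolment — holds.
HCI and Logic share students — holds.
The Networks session must be before the Logic session — holds.
Only 3 rooms are available per period — holds.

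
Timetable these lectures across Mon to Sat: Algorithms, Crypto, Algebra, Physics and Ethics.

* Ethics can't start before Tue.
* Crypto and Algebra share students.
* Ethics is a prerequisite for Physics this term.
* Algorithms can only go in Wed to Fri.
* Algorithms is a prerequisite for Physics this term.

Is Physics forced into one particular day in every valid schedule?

No

Physics can be Thu (e.g. Algorithms in Wed; Algebra in Tue; Crypto in Mon; Physics in Thu; Ethics in Tue) or Fri (e.g. Crypto -> Mon, Algorithms -> Wed, Physics -> Fri, Algebra -> Tue, Ethics -> Tue).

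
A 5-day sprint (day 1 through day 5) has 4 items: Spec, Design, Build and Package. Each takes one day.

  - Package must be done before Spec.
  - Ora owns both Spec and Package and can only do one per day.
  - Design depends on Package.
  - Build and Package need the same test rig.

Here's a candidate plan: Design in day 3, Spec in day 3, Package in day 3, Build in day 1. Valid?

Package must be done before Spec — violated.
Design depends on Package — violated.
Build and Package need the same test rig — holds.
Ora owns both Spec and Package and can only do one per day — violated.

No. Ora owns both Spec and Package and can only do one per day is not satisfied.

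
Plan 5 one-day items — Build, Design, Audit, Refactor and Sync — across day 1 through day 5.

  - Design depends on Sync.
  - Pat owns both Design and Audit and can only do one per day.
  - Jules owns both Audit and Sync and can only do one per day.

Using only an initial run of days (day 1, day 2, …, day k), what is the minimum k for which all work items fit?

3

The precedence chain requires at least 2 distinct days.
Could 2 days be enough, i.e. nothing placed later than day 2? No: Design must come after Sync (at day 1 or later) → {day 2}; Sync must come before Design (at day 2 or earlier) → {day 1}; Audit can't share with Design (day 2) → {day 1}; Sync can't share with Audit (day 1) → nothing is left.
So 2 days is not enough.
3 works (last occupied day: day 3): for example Design -> day 2; Audit -> day 3; Sync -> day 1; Refactor -> day 1; Build -> day 1.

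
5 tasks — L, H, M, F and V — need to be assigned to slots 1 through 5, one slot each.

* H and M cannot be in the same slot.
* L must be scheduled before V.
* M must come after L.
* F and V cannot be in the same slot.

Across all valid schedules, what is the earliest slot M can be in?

Precedence pushes M to at least 2.
M at 2 is achievable: F -> 1; H -> 1; V -> 2; M -> 2; L -> 1.

2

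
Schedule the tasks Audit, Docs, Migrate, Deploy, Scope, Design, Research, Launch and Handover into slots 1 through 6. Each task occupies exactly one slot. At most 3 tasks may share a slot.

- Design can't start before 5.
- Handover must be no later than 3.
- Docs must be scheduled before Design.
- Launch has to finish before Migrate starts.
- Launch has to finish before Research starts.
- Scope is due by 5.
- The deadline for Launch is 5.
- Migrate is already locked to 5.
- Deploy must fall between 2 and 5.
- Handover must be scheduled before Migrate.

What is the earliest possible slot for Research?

2

Precedence pushes Research to at least 2.
Research at 2 is achievable: Research=2; Design=5; Deploy=2; Migrate=5; Launch=1; Docs=2; Scope=1; Audit=3; Handover=1.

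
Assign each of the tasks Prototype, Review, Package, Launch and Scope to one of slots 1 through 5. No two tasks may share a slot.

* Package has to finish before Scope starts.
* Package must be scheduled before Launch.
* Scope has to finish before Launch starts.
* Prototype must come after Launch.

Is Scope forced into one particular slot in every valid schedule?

Scope can be 2 (e.g. Review -> 5; Prototype -> 4; Scope -> 2; Launch -> 3; Package -> 1) or 3 (e.g. Prototype in 5; Launch in 4; Scope in 3; Review in 2; Package in 1).

No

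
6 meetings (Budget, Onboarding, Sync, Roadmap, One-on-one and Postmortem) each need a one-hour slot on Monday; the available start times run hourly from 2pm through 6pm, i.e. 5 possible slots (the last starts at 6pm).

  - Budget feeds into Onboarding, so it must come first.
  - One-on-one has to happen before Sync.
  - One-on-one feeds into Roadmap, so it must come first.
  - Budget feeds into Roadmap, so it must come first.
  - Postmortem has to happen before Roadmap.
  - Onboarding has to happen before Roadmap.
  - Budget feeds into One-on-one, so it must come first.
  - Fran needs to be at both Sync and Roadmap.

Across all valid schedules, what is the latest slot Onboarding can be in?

5pm

Precedence pushes Onboarding to at least 3pm; downstream work caps Onboarding at 5pm.
Onboarding at 5pm is achievable: Budget in 2pm, Sync in 4pm, Onboarding in 5pm, Roadmap in 6pm, Postmortem in 2pm, One-on-one in 3pm.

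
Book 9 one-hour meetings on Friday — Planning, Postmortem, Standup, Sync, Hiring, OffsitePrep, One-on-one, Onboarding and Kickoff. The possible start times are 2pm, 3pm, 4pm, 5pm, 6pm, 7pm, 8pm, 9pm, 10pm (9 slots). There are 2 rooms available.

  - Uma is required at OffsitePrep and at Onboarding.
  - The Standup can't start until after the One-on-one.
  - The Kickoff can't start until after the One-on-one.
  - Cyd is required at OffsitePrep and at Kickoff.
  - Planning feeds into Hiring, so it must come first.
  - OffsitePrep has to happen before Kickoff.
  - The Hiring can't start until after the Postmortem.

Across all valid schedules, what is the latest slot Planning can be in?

Downstream work caps Planning at 9pm.
Planning at 9pm is achievable: OffsitePrep=2pm, Onboarding=5pm, Standup=4pm, Hiring=10pm, Planning=9pm, Postmortem=3pm, Kickoff=3pm, Sync=4pm, One-on-one=2pm.

9pm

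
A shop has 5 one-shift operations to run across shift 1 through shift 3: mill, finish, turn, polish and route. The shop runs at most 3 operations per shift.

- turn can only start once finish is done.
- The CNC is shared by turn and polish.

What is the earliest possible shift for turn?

shift 2

Precedence pushes turn to at least shift 2.
turn at shift 2 is achievable: mill -> shift 1, turn -> shift 2, polish -> shift 1, route -> shift 2, finish -> shift 1.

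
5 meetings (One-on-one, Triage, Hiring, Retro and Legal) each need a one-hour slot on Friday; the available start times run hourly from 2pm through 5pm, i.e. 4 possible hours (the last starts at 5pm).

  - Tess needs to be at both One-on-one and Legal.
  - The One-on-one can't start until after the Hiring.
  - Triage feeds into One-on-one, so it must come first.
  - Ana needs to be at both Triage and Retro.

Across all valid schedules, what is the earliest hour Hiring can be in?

Downstream work caps Hiring at 4pm.
Hiring at 2pm is achievable: Hiring=2pm, One-on-one=3pm, Retro=3pm, Legal=2pm, Triage=2pm.

2pm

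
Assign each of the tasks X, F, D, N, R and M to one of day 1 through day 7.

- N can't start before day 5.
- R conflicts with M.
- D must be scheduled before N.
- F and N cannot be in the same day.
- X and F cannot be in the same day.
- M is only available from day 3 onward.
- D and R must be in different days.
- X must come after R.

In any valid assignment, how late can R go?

Downstream work caps R at day 6.
R at day 6 is achievable: M=day 3; F=day 1; D=day 1; X=day 7; N=day 5; R=day 6.

day 6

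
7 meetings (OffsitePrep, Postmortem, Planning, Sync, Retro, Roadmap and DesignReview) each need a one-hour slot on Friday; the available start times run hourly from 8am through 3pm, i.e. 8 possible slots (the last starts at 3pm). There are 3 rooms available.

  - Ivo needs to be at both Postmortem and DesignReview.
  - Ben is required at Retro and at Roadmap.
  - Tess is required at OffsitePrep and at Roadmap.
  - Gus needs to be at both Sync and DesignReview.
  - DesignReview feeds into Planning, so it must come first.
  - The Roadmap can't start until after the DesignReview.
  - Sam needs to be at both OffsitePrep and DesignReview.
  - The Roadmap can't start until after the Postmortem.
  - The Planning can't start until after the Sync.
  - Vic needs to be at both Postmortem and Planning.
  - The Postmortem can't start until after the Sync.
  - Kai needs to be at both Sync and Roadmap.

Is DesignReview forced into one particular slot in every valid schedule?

No

DesignReview can be 8am (e.g. Sync=9am, OffsitePrep=9am, Retro=8am, DesignReview=8am, Planning=11am, Postmortem=10am, Roadmap=11am) or 9am (e.g. Retro in 8am, Planning in 11am, Roadmap in 11am, OffsitePrep in 8am, Postmortem in 10am, Sync in 8am, DesignReview in 9am).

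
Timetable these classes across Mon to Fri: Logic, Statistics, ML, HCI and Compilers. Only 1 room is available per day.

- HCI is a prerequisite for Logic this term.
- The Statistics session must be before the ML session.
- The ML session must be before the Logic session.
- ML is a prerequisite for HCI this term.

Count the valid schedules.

Splitting on Logic: it can be Thu (1), Fri (4). Listing each branch's schedules as (Statistics, ML, HCI, Compilers):
Logic=Thu: (Mon,Tue,Wed,Fri) — 1.
Logic=Fri: (Mon,Tue,Wed,Thu) (Mon,Tue,Thu,Wed) (Mon,Wed,Thu,Tue) (Tue,Wed,Thu,Mon) — 4.
Summing: 1 + 4 = 5.

5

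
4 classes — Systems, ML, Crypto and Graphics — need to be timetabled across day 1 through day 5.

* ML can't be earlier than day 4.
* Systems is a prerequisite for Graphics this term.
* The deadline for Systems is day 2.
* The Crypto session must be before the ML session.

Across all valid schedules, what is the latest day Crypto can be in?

Downstream work caps Crypto at day 4.
Crypto at day 4 is achievable: Crypto=day 4; Graphics=day 2; ML=day 5; Systems=day 1.

day 4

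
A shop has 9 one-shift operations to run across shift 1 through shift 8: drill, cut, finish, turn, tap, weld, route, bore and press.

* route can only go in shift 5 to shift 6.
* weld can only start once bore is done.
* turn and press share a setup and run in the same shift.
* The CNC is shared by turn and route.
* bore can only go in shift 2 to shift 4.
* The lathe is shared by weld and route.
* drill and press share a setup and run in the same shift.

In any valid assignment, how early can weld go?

Precedence pushes weld to at least shift 3.
weld at shift 3 is achievable: route=shift 5; weld=shift 3; press=shift 1; tap=shift 1; bore=shift 2; cut=shift 1; drill=shift 1; finish=shift 1; turn=shift 1.

shift 3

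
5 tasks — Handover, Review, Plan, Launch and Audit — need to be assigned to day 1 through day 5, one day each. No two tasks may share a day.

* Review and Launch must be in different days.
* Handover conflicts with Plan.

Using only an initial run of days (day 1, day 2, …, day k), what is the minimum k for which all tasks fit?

With at most 1 per day and 5 tasks, at least 5 days are needed.
5 works (last occupied day: day 5): for example Review=day 2, Plan=day 3, Launch=day 4, Handover=day 1, Audit=day 5.

5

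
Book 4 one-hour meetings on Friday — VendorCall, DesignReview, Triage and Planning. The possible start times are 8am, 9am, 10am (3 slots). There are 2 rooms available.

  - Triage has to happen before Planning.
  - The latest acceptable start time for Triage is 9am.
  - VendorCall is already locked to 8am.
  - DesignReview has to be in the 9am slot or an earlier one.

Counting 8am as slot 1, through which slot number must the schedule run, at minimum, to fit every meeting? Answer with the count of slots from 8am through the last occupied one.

The precedence chain requires at least 2 distinct slots.
With at most 2 per slot and 4 meetings, at least 2 slots are needed.
2 works (last occupied slot: 9am): for example Planning=9am, VendorCall=8am, DesignReview=9am, Triage=8am.

2 slots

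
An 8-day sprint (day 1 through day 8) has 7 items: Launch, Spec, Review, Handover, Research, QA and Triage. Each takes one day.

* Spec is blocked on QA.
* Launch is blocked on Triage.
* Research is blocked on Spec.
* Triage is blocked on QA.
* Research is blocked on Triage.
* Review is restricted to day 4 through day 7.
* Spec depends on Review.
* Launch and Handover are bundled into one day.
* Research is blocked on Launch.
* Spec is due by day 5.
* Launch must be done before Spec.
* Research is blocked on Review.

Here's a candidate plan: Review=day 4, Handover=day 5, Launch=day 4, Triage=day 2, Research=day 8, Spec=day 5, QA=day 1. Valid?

Invalid. Launch and Handover are bundled into one day.

Research is blocked on Triage — holds.
Research is blocked on Review — holds.
Triage is blocked on QA — holds.
Research is blocked on Spec — holds.
Research is blocked on Launch — holds.
Spec is blocked on QA — holds.
Launch must be done before Spec — holds.
Spec depends on Review — holds.
Review is restricted to day 4 through day 7 — holds.
Launch and Handover are bundled into one day — violated.
Launch is blocked on Triage — holds.
Spec is due by day 5 — holds.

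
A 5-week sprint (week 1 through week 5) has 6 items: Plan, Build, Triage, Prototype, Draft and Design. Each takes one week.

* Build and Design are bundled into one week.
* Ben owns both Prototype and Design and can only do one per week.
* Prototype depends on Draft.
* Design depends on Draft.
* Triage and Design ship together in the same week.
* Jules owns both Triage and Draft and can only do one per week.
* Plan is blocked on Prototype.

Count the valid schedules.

Splitting on Plan: it can be week 3 (3), week 4 (8), week 5 (14). Listing each branch's schedules as (Build, Triage, Prototype, Draft, Design) by week number:
Plan=week 3: (3,3,2,1,3) (4,4,2,1,4) (5,5,2,1,5) — 3.
Plan=week 4: (2,2,3,1,2) (3,3,2,1,3) (4,4,2,1,4) (4,4,3,1,4) (4,4,3,2,4) (5,5,2,1,5) (5,5,3,1,5) (5,5,3,2,5) — 8.
Plan=week 5: (2,2,3,1,2) (2,2,4,1,2) (3,3,2,1,3) (3,3,4,1,3) (3,3,4,2,3) (4,4,2,1,4) (4,4,3,1,4) (4,4,3,2,4) (5,5,2,1,5) (5,5,3,1,5) (5,5,3,2,5) (5,5,4,1,5) (5,5,4,2,5) (5,5,4,3,5) — 14.
Summing: 3 + 8 + 14 = 25.

25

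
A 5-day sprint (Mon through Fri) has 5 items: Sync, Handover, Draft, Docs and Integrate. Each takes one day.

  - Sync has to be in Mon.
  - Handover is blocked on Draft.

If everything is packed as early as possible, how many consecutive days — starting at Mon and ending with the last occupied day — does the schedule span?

The precedence chain requires at least 2 distinct days.
2 works (last occupied day: Tue): for example Integrate=Mon, Sync=Mon, Handover=Tue, Draft=Mon, Docs=Mon.

2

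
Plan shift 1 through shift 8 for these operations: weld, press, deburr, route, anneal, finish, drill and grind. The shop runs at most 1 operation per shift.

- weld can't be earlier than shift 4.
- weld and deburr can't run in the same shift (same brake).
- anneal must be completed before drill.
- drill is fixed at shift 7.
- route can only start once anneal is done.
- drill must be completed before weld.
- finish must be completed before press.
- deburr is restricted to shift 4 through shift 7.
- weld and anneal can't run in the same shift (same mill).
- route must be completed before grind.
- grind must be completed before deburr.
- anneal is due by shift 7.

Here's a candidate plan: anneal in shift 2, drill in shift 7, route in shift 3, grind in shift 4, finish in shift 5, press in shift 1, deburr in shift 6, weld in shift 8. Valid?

Invalid. finish must be completed before press.

weld and anneal can't run in the same shift (same mill) — holds.
weld can't be earlier than shift 4 — holds.
drill is fixed at shift 7 — holds.
deburr is restricted to shift 4 through shift 7 — holds.
anneal must be completed before drill — holds.
route can only start once anneal is done — holds.
anneal is due by shift 7 — holds.
drill must be completed before weld — holds.
finish must be completed before press — violated.
grind must be completed before deburr — holds.
route must be completed before grind — holds.
The shop runs at most 1 operation per shift — holds.
weld and deburr can't run in the same shift (same brake) — holds.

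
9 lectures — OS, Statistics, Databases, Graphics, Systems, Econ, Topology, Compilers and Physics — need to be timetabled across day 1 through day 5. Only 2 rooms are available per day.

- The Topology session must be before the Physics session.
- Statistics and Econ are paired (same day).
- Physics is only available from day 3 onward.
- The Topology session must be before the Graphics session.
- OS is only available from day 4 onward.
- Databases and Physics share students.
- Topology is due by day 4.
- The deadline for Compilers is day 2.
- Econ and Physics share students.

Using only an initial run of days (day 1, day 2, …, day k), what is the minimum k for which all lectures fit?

5

The precedence chain requires at least 2 distinct days.
With at most 2 per day and 9 lectures, at least 5 days are needed.
OS can't be placed before day 4, so the schedule must run through at least day 4.
5 works (last occupied day: day 5): for example Econ -> day 5; Physics -> day 3; Graphics -> day 2; Systems -> day 3; Statistics -> day 5; Compilers -> day 1; Topology -> day 1; Databases -> day 2; OS -> day 4.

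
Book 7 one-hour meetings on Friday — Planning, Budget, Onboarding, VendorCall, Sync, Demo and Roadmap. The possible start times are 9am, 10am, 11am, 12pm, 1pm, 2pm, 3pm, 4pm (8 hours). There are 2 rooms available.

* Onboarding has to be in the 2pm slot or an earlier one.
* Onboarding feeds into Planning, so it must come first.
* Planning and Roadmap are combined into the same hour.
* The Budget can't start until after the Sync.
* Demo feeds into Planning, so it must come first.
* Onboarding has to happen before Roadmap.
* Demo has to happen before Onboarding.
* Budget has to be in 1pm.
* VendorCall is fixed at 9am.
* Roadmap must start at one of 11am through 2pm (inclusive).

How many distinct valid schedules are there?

45

Splitting on Planning: it can be 11am (2), 12pm (7), 2pm (36). Listing each branch's schedules as (Budget, Onboarding, VendorCall, Sync, Demo, Roadmap):
Planning=11am: (1pm,10am,9am,10am,9am,11am) (1pm,10am,9am,12pm,9am,11am) — 2.
Planning=12pm: (1pm,10am,9am,10am,9am,12pm) (1pm,10am,9am,11am,9am,12pm) (1pm,11am,9am,9am,10am,12pm) (1pm,11am,9am,10am,9am,12pm) (1pm,11am,9am,10am,10am,12pm) (1pm,11am,9am,11am,9am,12pm) (1pm,11am,9am,11am,10am,12pm) — 7.
Planning=2pm: (1pm,10am,9am,10am,9am,2pm) (1pm,10am,9am,11am,9am,2pm) (1pm,10am,9am,12pm,9am,2pm) (1pm,11am,9am,9am,10am,2pm) (1pm,11am,9am,10am,9am,2pm) (1pm,11am,9am,10am,10am,2pm) (1pm,11am,9am,11am,9am,2pm) (1pm,11am,9am,11am,10am,2pm) (1pm,11am,9am,12pm,9am,2pm) (1pm,11am,9am,12pm,10am,2pm) (1pm,12pm,9am,9am,10am,2pm) (1pm,12pm,9am,9am,11am,2pm) (1pm,12pm,9am,10am,9am,2pm) (1pm,12pm,9am,10am,10am,2pm) (1pm,12pm,9am,10am,11am,2pm) (1pm,12pm,9am,11am,9am,2pm) (1pm,12pm,9am,11am,10am,2pm) (1pm,12pm,9am,11am,11am,2pm) (1pm,12pm,9am,12pm,9am,2pm) (1pm,12pm,9am,12pm,10am,2pm) (1pm,12pm,9am,12pm,11am,2pm) (1pm,1pm,9am,9am,10am,2pm) (1pm,1pm,9am,9am,11am,2pm) (1pm,1pm,9am,9am,12pm,2pm) (1pm,1pm,9am,10am,9am,2pm) (1pm,1pm,9am,10am,10am,2pm) (1pm,1pm,9am,10am,11am,2pm) (1pm,1pm,9am,10am,12pm,2pm) (1pm,1pm,9am,11am,9am,2pm) (1pm,1pm,9am,11am,10am,2pm) (1pm,1pm,9am,11am,11am,2pm) (1pm,1pm,9am,11am,12pm,2pm) (1pm,1pm,9am,12pm,9am,2pm) (1pm,1pm,9am,12pm,10am,2pm) (1pm,1pm,9am,12pm,11am,2pm) (1pm,1pm,9am,12pm,12pm,2pm) — 36.
Summing: 2 + 7 + 36 = 45.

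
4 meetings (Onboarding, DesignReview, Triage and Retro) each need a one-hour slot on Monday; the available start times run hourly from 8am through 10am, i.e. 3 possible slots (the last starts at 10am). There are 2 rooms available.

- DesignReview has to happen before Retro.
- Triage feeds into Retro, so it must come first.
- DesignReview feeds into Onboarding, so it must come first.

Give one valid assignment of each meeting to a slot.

DesignReview=8am, Retro=9am, Triage=8am, Onboarding=9am

Checking: DesignReview(8am) before Onboarding(9am); DesignReview(8am) before Retro(9am); Triage(8am) before Retro(9am); max 2 per slot (cap 2).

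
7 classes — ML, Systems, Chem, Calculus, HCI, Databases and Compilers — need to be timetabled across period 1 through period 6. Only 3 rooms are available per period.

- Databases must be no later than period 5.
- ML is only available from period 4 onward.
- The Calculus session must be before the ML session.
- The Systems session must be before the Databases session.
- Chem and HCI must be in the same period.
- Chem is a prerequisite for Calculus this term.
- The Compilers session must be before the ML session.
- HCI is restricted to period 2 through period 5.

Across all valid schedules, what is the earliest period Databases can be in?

Precedence pushes Databases to at least period 2; Databases's own window allows nothing later than period 5.
Databases at period 2 is achievable: Compilers=period 1; Systems=period 1; Calculus=period 3; Chem=period 2; Databases=period 2; HCI=period 2; ML=period 4.

period 2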